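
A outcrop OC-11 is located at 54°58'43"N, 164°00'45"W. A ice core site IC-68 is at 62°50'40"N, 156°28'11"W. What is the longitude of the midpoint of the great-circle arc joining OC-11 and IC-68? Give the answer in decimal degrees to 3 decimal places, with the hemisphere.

160.672°W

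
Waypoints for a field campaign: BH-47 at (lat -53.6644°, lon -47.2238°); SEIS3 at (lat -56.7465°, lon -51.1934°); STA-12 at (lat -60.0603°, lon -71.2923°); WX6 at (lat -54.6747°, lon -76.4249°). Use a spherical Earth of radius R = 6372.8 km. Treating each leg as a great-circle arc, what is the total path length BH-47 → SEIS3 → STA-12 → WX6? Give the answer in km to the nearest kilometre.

2321 km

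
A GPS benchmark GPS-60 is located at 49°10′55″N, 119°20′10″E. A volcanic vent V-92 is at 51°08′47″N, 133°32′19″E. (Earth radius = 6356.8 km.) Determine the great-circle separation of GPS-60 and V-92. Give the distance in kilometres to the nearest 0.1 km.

1030.9 km

GPS-60: φ = +49.18194°, λ = +119.33611°
V-92: φ = +51.14639°, λ = +133.53861°
Δφ = 1.9644°,  Δλ = 14.2025°
a = sin²(Δφ/2) + cos φ₁ cos φ₂ sin²(Δλ/2) = 0.006561
c = 2·arcsin(√a) = 0.162174 rad = 9.2919°
d = R·c = 6356.8 × 0.162174 = 1030.9 km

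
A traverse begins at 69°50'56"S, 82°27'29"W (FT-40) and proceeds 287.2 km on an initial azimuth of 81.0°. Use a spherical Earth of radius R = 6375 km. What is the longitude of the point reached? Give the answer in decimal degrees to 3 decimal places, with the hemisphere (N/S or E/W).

FT-40: φ = -69.84889°, λ = -82.45806°
δ = d/R = 287.2/6375 = 0.045051 rad
φ₂ = arcsin(sin φ₁ cos δ + cos φ₁ sin δ cos θ)
   = arcsin(-0.93879·0.99899 + 0.34450·0.04504·0.15643) = -69.29412°
λ₂ = λ₁ + atan2(sin θ sin δ cos φ₁, cos δ − sin φ₁ sin φ₂) = -75.23076°

75.231°W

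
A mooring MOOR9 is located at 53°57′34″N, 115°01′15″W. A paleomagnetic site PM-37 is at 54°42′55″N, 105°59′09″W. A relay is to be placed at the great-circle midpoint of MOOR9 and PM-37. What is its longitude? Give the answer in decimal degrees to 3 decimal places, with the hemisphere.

110.545°W

MOOR9: φ = +53.95944°, λ = -115.02083°
PM-37: φ = +54.71528°, λ = -105.98583°
Bx = cos φ₂ cos Δλ = 0.570473,  By = cos φ₂ sin Δλ = 0.090711
φₘ = atan2(sin φ₁ + sin φ₂, √((cos φ₁ + Bx)² + By²)) = 54.42176°
λₘ = λ₁ + atan2(By, cos φ₁ + Bx) = -110.54494°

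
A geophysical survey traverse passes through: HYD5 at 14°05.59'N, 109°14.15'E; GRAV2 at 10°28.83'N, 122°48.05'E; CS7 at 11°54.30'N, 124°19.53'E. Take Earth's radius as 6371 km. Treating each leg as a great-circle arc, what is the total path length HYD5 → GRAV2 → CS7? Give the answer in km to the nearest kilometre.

1757 km

HYD5: φ = +14.09317°, λ = +109.23583°
GRAV2: φ = +10.48050°, λ = +122.80083°
CS7: φ = +11.90500°, λ = +124.32550°
HYD5→GRAV2: c = 0.239704 rad, d = 1527.15 km
GRAV2→CS7: c = 0.036049 rad, d = 229.67 km
Total = 1527.15 + 229.67 = 1756.82 km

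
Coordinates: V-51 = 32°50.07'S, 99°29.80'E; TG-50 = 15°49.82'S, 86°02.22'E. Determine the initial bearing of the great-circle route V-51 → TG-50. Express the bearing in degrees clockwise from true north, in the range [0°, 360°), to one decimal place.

V-51: φ = -32.83450°, λ = +99.49667°
TG-50: φ = -15.83033°, λ = +86.03700°
Δλ = -13.4597°
y = sin Δλ · cos φ₂ = -0.223933
x = cos φ₁ sin φ₂ − sin φ₁ cos φ₂ cos Δλ = 0.278114
θ = atan2(y, x) = -38.8405° → 321.1595° (mod 360°)

321.2°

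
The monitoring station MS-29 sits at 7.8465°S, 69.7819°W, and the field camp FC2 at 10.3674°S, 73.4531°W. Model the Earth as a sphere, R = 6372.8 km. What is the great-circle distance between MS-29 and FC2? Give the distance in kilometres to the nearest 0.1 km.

Δφ = -2.5209°,  Δλ = -3.6712°
a = sin²(Δφ/2) + cos φ₁ cos φ₂ sin²(Δλ/2) = 0.001484
c = 2·arcsin(√a) = 0.077057 rad = 4.4150°
d = R·c = 6372.8 × 0.077057 = 491.1 km

491.1 km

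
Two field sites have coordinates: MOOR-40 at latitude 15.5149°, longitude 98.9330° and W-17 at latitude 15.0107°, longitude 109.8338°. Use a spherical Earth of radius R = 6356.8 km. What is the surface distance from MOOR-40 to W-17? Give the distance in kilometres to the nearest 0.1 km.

Δφ = -0.5042°,  Δλ = 10.9008°
a = sin²(Δφ/2) + cos φ₁ cos φ₂ sin²(Δλ/2) = 0.008416
c = 2·arcsin(√a) = 0.183735 rad = 10.5272°
d = R·c = 6356.8 × 0.183735 = 1168.0 km

1168.0 km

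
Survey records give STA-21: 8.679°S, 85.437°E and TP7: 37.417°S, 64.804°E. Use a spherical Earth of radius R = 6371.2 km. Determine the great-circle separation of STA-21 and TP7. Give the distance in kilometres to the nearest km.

3810 km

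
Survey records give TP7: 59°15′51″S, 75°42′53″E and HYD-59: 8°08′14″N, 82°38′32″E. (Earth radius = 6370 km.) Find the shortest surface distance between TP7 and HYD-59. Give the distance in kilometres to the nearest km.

7519 km

TP7: φ = -59.26417°, λ = +75.71472°
HYD-59: φ = +8.13722°, λ = +82.64222°
Δφ = 67.4014°,  Δλ = 6.9275°
a = sin²(Δφ/2) + cos φ₁ cos φ₂ sin²(Δλ/2) = 0.309710
c = 2·arcsin(√a) = 1.180374 rad = 67.6304°
d = R·c = 6370 × 1.180374 = 7519.0 km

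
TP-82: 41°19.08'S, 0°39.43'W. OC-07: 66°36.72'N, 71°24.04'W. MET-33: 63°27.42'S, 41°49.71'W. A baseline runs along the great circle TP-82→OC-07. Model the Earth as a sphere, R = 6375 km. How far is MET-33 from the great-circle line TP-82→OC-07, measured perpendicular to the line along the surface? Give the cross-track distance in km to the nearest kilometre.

3051 km

TP-82: φ = -41.31800°, λ = -0.65717°
OC-07: φ = +66.61200°, λ = -71.40067°
MET-33: φ = -63.45700°, λ = -41.82850°
δ₁₃ = central angle TP-82→MET-33 = 0.567426 rad  (haversine)
θ₁₃ = bearing TP-82→MET-33 = 213.185°,  θ₁₂ = bearing TP-82→OC-07 = 334.217°
dₓₜ = R·arcsin(sin δ₁₃ · sin(θ₁₃ − θ₁₂)) = 6375·arcsin(0.53746·sin(-121.032°)) = -3051.121 km
|dₓₜ| = 3051.121 km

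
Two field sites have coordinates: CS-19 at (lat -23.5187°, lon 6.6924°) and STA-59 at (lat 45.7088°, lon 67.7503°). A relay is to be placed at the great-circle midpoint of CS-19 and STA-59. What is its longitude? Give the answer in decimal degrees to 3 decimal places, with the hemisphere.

32.658°E

Bx = cos φ₂ cos Δλ = 0.337928,  By = cos φ₂ sin Δλ = 0.611093
φₘ = atan2(sin φ₁ + sin φ₂, √((cos φ₁ + Bx)² + By²)) = 12.78619°
λₘ = λ₁ + atan2(By, cos φ₁ + Bx) = 32.65766°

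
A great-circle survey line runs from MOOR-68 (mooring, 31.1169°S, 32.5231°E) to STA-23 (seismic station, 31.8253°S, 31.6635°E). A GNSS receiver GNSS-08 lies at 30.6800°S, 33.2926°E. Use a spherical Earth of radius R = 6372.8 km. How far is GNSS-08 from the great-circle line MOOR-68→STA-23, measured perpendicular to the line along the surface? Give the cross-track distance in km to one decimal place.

δ₁₃ = central angle MOOR-68→GNSS-08 = 0.013819 rad  (haversine)
θ₁₃ = bearing MOOR-68→GNSS-08 = 56.706°,  θ₁₂ = bearing MOOR-68→STA-23 = 225.760°
dₓₜ = R·arcsin(sin δ₁₃ · sin(θ₁₃ − θ₁₂)) = 6372.8·arcsin(0.01382·sin(-169.054°)) = -16.721 km
|dₓₜ| = 16.721 km

16.7 km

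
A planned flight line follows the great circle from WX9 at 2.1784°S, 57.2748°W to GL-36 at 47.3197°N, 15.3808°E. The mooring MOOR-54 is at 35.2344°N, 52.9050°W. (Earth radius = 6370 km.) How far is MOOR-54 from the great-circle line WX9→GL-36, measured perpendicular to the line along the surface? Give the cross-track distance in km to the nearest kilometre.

2293 km

δ₁₃ = central angle WX9→MOOR-54 = 0.656872 rad  (haversine)
θ₁₃ = bearing WX9→MOOR-54 = 5.850°,  θ₁₂ = bearing WX9→GL-36 = 41.080°
dₓₜ = R·arcsin(sin δ₁₃ · sin(θ₁₃ − θ₁₂)) = 6370·arcsin(0.61064·sin(-35.230°)) = -2293.074 km
|dₓₜ| = 2293.074 km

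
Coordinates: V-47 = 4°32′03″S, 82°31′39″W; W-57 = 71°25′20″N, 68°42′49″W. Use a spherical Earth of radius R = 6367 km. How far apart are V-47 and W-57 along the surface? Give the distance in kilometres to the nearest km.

8501 km

V-47: φ = -4.53417°, λ = -82.52750°
W-57: φ = +71.42222°, λ = -68.71361°
Δφ = 75.9564°,  Δλ = 13.8139°
a = sin²(Δφ/2) + cos φ₁ cos φ₂ sin²(Δλ/2) = 0.383263
c = 2·arcsin(√a) = 1.335147 rad = 76.4983°
d = R·c = 6367 × 1.335147 = 8500.9 km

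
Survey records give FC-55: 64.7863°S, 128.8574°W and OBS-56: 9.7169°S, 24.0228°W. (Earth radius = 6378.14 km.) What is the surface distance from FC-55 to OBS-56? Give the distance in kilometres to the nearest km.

9730 km

Δφ = 55.0694°,  Δλ = 104.8346°
a = sin²(Δφ/2) + cos φ₁ cos φ₂ sin²(Δλ/2) = 0.477402
c = 2·arcsin(√a) = 1.525584 rad = 87.4095°
d = R·c = 6378.14 × 1.525584 = 9730.4 km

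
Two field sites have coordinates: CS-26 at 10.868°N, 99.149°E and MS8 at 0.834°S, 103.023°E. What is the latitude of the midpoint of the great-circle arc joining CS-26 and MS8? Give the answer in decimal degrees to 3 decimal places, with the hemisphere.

Bx = cos φ₂ cos Δλ = 0.997609,  By = cos φ₂ sin Δλ = 0.067555
φₘ = atan2(sin φ₁ + sin φ₂, √((cos φ₁ + Bx)² + By²)) = 5.01985°
λₘ = λ₁ + atan2(By, cos φ₁ + Bx) = 101.10343°

5.020°N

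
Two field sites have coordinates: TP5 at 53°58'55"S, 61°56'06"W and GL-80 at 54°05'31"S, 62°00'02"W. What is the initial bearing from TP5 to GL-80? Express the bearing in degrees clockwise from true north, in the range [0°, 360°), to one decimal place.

TP5: φ = -53.98194°, λ = -61.93500°
GL-80: φ = -54.09194°, λ = -62.00056°
Δλ = -0.0656°
y = sin Δλ · cos φ₂ = -0.000671
x = cos φ₁ sin φ₂ − sin φ₁ cos φ₂ cos Δλ = -0.001920
θ = atan2(y, x) = -160.7372° → 199.2628° (mod 360°)

199.3°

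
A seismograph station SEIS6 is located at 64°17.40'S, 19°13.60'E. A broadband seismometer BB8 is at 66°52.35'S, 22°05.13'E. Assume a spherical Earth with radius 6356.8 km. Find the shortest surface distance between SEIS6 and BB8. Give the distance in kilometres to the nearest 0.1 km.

SEIS6: φ = -64.29000°, λ = +19.22667°
BB8: φ = -66.87250°, λ = +22.08550°
Δφ = -2.5825°,  Δλ = 2.8588°
a = sin²(Δφ/2) + cos φ₁ cos φ₂ sin²(Δλ/2) = 0.000614
c = 2·arcsin(√a) = 0.049557 rad = 2.8394°
d = R·c = 6356.8 × 0.049557 = 315.0 km

315.0 km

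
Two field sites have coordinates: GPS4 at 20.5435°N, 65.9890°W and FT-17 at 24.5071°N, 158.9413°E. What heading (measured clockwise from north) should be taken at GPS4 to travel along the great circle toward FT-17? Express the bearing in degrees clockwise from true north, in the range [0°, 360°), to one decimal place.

313.7°

Δλ = -135.0697°
y = sin Δλ · cos φ₂ = -0.642620
x = cos φ₁ sin φ₂ − sin φ₁ cos φ₂ cos Δλ = 0.614483
θ = atan2(y, x) = -46.2822° → 313.7178° (mod 360°)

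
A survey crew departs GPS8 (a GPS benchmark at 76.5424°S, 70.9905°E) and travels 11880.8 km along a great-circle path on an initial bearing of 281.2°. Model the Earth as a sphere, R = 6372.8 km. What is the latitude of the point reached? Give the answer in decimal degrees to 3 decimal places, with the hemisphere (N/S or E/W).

18.943°N

δ = d/R = 11880.8/6372.8 = 1.864298 rad
φ₂ = arcsin(sin φ₁ cos δ + cos φ₁ sin δ cos θ)
   = arcsin(-0.97254·-0.28931 + 0.23273·0.95724·0.19423) = 18.94333°
λ₂ = λ₁ + atan2(sin θ sin δ cos φ₁, cos δ − sin φ₁ sin φ₂) = -12.11781°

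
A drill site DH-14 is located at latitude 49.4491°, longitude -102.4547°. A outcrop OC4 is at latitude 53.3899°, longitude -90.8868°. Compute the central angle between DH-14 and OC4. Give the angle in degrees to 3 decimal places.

Δφ = 3.9408°,  Δλ = 11.5679°
a = sin²(Δφ/2) + cos φ₁ cos φ₂ sin²(Δλ/2) = 0.005120
c = 2·arcsin(√a) = 0.143229 rad = 8.2064°

8.206°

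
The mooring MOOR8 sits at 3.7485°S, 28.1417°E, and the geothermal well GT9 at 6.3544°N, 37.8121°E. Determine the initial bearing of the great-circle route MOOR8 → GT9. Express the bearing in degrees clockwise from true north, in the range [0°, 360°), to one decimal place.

43.7°

Δλ = 9.6704°
y = sin Δλ · cos φ₂ = 0.166948
x = cos φ₁ sin φ₂ − sin φ₁ cos φ₂ cos Δλ = 0.174493
θ = atan2(y, x) = 43.7341° → 43.7341° (mod 360°)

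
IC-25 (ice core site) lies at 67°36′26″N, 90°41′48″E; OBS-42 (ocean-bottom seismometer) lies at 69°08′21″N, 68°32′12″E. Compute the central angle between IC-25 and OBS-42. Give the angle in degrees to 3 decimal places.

IC-25: φ = +67.60722°, λ = +90.69667°
OBS-42: φ = +69.13917°, λ = +68.53667°
Δφ = 1.5319°,  Δλ = -22.1600°
a = sin²(Δφ/2) + cos φ₁ cos φ₂ sin²(Δλ/2) = 0.005189
c = 2·arcsin(√a) = 0.144193 rad = 8.2617°

8.262°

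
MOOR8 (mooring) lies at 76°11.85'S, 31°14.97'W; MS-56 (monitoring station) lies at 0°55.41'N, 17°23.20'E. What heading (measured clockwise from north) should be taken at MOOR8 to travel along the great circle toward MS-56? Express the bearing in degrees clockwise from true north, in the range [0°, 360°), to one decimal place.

49.3°

MOOR8: φ = -76.19750°, λ = -31.24950°
MS-56: φ = +0.92350°, λ = +17.38667°
Δλ = 48.6362°
y = sin Δλ · cos φ₂ = 0.750431
x = cos φ₁ sin φ₂ − sin φ₁ cos φ₂ cos Δλ = 0.645518
θ = atan2(y, x) = 49.2980° → 49.2980° (mod 360°)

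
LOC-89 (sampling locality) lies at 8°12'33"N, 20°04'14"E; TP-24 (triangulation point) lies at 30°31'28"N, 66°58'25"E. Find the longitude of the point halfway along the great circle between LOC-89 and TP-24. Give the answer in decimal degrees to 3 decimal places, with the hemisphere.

41.799°E

LOC-89: φ = +8.20917°, λ = +20.07056°
TP-24: φ = +30.52444°, λ = +66.97361°
Bx = cos φ₂ cos Δλ = 0.588547,  By = cos φ₂ sin Δλ = 0.629002
φₘ = atan2(sin φ₁ + sin φ₂, √((cos φ₁ + Bx)² + By²)) = 20.95589°
λₘ = λ₁ + atan2(By, cos φ₁ + Bx) = 41.79939°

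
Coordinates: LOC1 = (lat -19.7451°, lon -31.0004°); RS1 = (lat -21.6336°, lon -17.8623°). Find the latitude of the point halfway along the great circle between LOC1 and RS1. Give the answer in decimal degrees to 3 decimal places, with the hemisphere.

20.814°S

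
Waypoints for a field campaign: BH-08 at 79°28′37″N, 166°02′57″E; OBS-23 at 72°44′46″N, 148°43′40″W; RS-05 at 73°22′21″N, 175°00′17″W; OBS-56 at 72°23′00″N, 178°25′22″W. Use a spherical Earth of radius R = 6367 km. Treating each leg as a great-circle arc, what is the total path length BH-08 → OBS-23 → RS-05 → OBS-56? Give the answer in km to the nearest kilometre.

2369 km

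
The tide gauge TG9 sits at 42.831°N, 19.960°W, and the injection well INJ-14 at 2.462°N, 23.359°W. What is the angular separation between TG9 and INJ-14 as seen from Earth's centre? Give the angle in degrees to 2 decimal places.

Δφ = -40.3690°,  Δλ = -3.3990°
a = sin²(Δφ/2) + cos φ₁ cos φ₂ sin²(Δλ/2) = 0.119700
c = 2·arcsin(√a) = 0.706560 rad = 40.4829°

40.48°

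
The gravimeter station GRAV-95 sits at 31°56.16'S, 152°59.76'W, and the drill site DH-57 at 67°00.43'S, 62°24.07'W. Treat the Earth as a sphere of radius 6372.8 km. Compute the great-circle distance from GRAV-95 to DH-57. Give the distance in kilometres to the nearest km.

GRAV-95: φ = -31.93600°, λ = -152.99600°
DH-57: φ = -67.00717°, λ = -62.40117°
Δφ = -35.0712°,  Δλ = 90.5948°
a = sin²(Δφ/2) + cos φ₁ cos φ₂ sin²(Δλ/2) = 0.258247
c = 2·arcsin(√a) = 1.066141 rad = 61.0854°
d = R·c = 6372.8 × 1.066141 = 6794.3 km

6794 km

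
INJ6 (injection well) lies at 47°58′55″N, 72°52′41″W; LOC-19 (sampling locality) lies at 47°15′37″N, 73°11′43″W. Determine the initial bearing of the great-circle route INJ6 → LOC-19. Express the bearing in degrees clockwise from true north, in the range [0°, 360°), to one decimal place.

INJ6: φ = +47.98194°, λ = -72.87806°
LOC-19: φ = +47.26028°, λ = -73.19528°
Δλ = -0.3172°
y = sin Δλ · cos φ₂ = -0.003757
x = cos φ₁ sin φ₂ − sin φ₁ cos φ₂ cos Δλ = -0.012587
θ = atan2(y, x) = -163.3790° → 196.6210° (mod 360°)

196.6°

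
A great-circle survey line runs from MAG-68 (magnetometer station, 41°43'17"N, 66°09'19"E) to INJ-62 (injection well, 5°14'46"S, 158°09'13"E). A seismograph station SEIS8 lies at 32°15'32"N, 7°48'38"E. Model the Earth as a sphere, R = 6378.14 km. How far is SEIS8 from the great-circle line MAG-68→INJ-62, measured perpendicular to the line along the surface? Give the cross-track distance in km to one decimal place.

MAG-68: φ = +41.72139°, λ = +66.15528°
INJ-62: φ = -5.24611°, λ = +158.15361°
SEIS8: φ = +32.25889°, λ = +7.81056°
δ₁₃ = central angle MAG-68→SEIS8 = 0.814185 rad  (haversine)
θ₁₃ = bearing MAG-68→SEIS8 = 278.145°,  θ₁₂ = bearing MAG-68→INJ-62 = 92.597°
dₓₜ = R·arcsin(sin δ₁₃ · sin(θ₁₃ − θ₁₂)) = 6378.14·arcsin(0.72717·sin(185.549°)) = -448.816 km
|dₓₜ| = 448.816 km

448.8 km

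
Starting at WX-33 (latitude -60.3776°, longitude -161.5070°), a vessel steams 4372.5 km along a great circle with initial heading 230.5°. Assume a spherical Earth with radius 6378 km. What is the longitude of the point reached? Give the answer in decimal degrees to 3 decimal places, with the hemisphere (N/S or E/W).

δ = d/R = 4372.5/6378 = 0.685560 rad
φ₂ = arcsin(sin φ₁ cos δ + cos φ₁ sin δ cos θ)
   = arcsin(-0.86930·0.77406 + 0.49428·0.63311·-0.63608) = -60.68554°
λ₂ = λ₁ + atan2(sin θ sin δ cos φ₁, cos δ − sin φ₁ sin φ₂) = 112.30308°

112.303°E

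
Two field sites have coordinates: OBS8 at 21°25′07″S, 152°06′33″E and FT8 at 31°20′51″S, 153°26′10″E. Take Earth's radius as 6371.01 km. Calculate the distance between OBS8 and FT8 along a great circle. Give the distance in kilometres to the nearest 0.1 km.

OBS8: φ = -21.41861°, λ = +152.10917°
FT8: φ = -31.34750°, λ = +153.43611°
Δφ = -9.9289°,  Δλ = 1.3269°
a = sin²(Δφ/2) + cos φ₁ cos φ₂ sin²(Δλ/2) = 0.007595
c = 2·arcsin(√a) = 0.174524 rad = 9.9995°
d = R·c = 6371.01 × 0.174524 = 1111.9 km

1111.9 km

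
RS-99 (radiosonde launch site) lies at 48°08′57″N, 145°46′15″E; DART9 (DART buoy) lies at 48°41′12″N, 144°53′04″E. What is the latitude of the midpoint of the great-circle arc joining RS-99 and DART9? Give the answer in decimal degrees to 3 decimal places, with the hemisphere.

RS-99: φ = +48.14917°, λ = +145.77083°
DART9: φ = +48.68667°, λ = +144.88444°
Bx = cos φ₂ cos Δλ = 0.660097,  By = cos φ₂ sin Δλ = -0.010213
φₘ = atan2(sin φ₁ + sin φ₂, √((cos φ₁ + Bx)² + By²)) = 48.41877°
λₘ = λ₁ + atan2(By, cos φ₁ + Bx) = 145.32998°

48.419°N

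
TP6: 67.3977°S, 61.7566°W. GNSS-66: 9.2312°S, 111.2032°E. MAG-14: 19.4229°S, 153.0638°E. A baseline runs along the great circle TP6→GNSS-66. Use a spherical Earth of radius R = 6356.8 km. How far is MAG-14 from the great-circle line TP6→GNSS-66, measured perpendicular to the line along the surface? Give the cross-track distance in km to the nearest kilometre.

4407 km

δ₁₃ = central angle TP6→MAG-14 = 1.561359 rad  (haversine)
θ₁₃ = bearing TP6→MAG-14 = 212.584°,  θ₁₂ = bearing TP6→GNSS-66 = 172.862°
dₓₜ = R·arcsin(sin δ₁₃ · sin(θ₁₃ − θ₁₂)) = 6356.8·arcsin(0.99996·sin(39.722°)) = 4406.814 km
|dₓₜ| = 4406.814 km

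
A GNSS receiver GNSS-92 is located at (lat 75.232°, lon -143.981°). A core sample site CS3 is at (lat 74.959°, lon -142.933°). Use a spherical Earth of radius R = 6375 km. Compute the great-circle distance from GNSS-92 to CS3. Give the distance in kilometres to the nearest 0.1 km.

42.7 km

Δφ = -0.2730°,  Δλ = 1.0480°
a = sin²(Δφ/2) + cos φ₁ cos φ₂ sin²(Δλ/2) = 0.000011
c = 2·arcsin(√a) = 0.006696 rad = 0.3836°
d = R·c = 6375 × 0.006696 = 42.7 km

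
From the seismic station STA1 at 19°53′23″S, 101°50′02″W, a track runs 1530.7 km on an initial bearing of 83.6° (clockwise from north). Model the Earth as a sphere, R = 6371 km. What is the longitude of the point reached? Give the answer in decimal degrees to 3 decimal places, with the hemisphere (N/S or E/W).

87.454°W

STA1: φ = -19.88972°, λ = -101.83389°
δ = d/R = 1530.7/6371 = 0.240261 rad
φ₂ = arcsin(sin φ₁ cos δ + cos φ₁ sin δ cos θ)
   = arcsin(-0.34021·0.97128 + 0.94035·0.23796·0.11147) = -17.78802°
λ₂ = λ₁ + atan2(sin θ sin δ cos φ₁, cos δ − sin φ₁ sin φ₂) = -87.45427°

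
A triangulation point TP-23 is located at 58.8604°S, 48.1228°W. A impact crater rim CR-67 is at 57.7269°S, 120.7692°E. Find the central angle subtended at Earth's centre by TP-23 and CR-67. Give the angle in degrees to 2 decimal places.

63.08°

Δφ = 1.1335°,  Δλ = 168.8920°
a = sin²(Δφ/2) + cos φ₁ cos φ₂ sin²(Δλ/2) = 0.273633
c = 2·arcsin(√a) = 1.100967 rad = 63.0808°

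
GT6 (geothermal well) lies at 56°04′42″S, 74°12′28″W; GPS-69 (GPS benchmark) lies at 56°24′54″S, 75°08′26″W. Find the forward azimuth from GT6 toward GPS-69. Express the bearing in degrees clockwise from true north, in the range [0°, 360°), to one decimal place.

236.6°

GT6: φ = -56.07833°, λ = -74.20778°
GPS-69: φ = -56.41500°, λ = -75.14056°
Δλ = -0.9328°
y = sin Δλ · cos φ₂ = -0.009005
x = cos φ₁ sin φ₂ − sin φ₁ cos φ₂ cos Δλ = -0.005937
θ = atan2(y, x) = -123.3949° → 236.6051° (mod 360°)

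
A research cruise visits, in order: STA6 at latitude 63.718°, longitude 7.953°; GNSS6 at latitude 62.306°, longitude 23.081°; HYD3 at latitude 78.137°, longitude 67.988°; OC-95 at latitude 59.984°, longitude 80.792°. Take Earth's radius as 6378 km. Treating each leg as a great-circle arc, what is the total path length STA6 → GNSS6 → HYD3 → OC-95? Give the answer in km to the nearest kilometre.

5177 km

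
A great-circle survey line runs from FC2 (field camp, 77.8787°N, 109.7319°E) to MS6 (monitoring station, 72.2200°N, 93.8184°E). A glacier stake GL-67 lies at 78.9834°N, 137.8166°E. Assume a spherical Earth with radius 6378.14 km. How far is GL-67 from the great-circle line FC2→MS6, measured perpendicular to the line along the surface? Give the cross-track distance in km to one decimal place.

231.5 km

δ₁₃ = central angle FC2→GL-67 = 0.099143 rad  (haversine)
θ₁₃ = bearing FC2→GL-67 = 65.352°,  θ₁₂ = bearing FC2→MS6 = 223.849°
dₓₜ = R·arcsin(sin δ₁₃ · sin(θ₁₃ − θ₁₂)) = 6378.14·arcsin(0.09898·sin(-158.496°)) = -231.465 km
|dₓₜ| = 231.465 km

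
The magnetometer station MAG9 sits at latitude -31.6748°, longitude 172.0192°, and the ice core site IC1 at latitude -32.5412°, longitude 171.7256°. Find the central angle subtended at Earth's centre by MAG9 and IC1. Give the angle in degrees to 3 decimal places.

0.901°

Δφ = -0.8664°,  Δλ = -0.2936°
a = sin²(Δφ/2) + cos φ₁ cos φ₂ sin²(Δλ/2) = 0.000062
c = 2·arcsin(√a) = 0.015732 rad = 0.9014°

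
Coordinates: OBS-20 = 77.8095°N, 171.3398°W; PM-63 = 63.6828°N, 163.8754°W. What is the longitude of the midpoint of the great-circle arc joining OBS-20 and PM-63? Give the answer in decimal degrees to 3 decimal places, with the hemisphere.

166.282°W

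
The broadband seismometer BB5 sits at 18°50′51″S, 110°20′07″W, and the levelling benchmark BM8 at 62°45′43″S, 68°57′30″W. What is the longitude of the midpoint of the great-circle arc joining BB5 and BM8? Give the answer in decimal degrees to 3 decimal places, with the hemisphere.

97.135°W

BB5: φ = -18.84750°, λ = -110.33528°
BM8: φ = -62.76194°, λ = -68.95833°
Bx = cos φ₂ cos Δλ = 0.343439,  By = cos φ₂ sin Δλ = 0.302537
φₘ = atan2(sin φ₁ + sin φ₂, √((cos φ₁ + Bx)² + By²)) = -42.45725°
λₘ = λ₁ + atan2(By, cos φ₁ + Bx) = -97.13477°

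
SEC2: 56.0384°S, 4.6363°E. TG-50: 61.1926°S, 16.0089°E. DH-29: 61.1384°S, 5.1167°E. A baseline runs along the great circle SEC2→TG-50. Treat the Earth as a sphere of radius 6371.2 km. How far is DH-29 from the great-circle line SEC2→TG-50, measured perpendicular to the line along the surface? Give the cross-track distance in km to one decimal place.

δ₁₃ = central angle SEC2→DH-29 = 0.089118 rad  (haversine)
θ₁₃ = bearing SEC2→DH-29 = 177.394°,  θ₁₂ = bearing SEC2→TG-50 = 135.792°
dₓₜ = R·arcsin(sin δ₁₃ · sin(θ₁₃ − θ₁₂)) = 6371.2·arcsin(0.08900·sin(41.601°)) = 376.702 km
|dₓₜ| = 376.702 km

376.7 km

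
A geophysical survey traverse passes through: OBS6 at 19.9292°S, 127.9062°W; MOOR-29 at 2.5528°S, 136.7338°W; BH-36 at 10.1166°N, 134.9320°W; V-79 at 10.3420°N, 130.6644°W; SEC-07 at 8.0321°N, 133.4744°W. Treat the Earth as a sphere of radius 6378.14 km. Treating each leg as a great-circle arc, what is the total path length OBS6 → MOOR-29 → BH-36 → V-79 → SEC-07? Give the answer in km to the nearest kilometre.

4454 km

OBS6→MOOR-29: c = 0.338546 rad, d = 2159.30 km
MOOR-29→BH-36: c = 0.223329 rad, d = 1424.42 km
BH-36→V-79: c = 0.073405 rad, d = 468.19 km
V-79→SEC-07: c = 0.063000 rad, d = 401.82 km
Total = 2159.30 + 1424.42 + 468.19 + 401.82 = 4453.73 km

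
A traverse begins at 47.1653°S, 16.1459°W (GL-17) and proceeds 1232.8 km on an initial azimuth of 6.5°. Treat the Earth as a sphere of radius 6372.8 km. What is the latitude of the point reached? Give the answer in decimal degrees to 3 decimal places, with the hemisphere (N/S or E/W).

36.141°S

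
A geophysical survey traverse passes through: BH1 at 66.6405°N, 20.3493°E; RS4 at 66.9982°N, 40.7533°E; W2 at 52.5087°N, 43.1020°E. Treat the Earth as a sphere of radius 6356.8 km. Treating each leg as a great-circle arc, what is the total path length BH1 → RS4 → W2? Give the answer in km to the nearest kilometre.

BH1→RS4: c = 0.139688 rad, d = 887.97 km
RS4→W2: c = 0.253687 rad, d = 1612.64 km
Total = 887.97 + 1612.64 = 2500.61 km

2501 km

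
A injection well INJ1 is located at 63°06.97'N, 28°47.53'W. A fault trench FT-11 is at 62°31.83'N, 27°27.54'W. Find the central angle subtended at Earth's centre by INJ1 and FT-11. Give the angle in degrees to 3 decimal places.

0.845°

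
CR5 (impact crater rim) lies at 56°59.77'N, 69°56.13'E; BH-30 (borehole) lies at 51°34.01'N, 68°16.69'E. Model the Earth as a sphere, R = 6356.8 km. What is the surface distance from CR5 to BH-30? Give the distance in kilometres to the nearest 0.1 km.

CR5: φ = +56.99617°, λ = +69.93550°
BH-30: φ = +51.56683°, λ = +68.27817°
Δφ = -5.4293°,  Δλ = -1.6573°
a = sin²(Δφ/2) + cos φ₁ cos φ₂ sin²(Δλ/2) = 0.002314
c = 2·arcsin(√a) = 0.096245 rad = 5.5144°
d = R·c = 6356.8 × 0.096245 = 611.8 km

611.8 km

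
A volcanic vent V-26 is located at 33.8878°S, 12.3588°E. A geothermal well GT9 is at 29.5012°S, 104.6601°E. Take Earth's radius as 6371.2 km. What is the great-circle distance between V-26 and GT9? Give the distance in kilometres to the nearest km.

8427 km

Δφ = 4.3866°,  Δλ = 92.3013°
a = sin²(Δφ/2) + cos φ₁ cos φ₂ sin²(Δλ/2) = 0.377221
c = 2·arcsin(√a) = 1.322701 rad = 75.7852°
d = R·c = 6371.2 × 1.322701 = 8427.2 km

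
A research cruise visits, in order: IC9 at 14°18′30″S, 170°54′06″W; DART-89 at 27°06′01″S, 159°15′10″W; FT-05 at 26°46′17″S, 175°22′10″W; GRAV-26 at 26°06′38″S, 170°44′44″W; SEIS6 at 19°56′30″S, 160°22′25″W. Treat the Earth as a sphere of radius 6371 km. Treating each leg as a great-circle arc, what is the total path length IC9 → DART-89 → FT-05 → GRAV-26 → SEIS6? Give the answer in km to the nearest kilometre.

5192 km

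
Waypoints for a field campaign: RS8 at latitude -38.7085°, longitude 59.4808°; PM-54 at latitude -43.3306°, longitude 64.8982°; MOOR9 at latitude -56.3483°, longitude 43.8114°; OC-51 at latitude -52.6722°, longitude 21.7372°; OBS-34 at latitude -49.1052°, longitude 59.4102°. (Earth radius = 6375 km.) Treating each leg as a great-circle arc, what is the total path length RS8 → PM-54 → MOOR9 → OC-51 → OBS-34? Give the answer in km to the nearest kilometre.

6884 km

RS8→PM-54: c = 0.107639 rad, d = 686.20 km
PM-54→MOOR9: c = 0.326070 rad, d = 2078.70 km
MOOR9→OC-51: c = 0.231551 rad, d = 1476.14 km
OC-51→OBS-34: c = 0.414550 rad, d = 2642.75 km
Total = 686.20 + 2078.70 + 1476.14 + 2642.75 = 6883.79 km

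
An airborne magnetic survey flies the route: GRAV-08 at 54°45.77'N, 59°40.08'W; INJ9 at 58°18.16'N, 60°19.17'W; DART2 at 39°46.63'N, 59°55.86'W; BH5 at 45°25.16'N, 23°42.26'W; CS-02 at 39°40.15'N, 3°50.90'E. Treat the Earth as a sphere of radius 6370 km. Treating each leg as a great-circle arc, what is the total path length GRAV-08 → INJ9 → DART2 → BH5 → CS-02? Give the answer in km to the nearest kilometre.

GRAV-08: φ = +54.76283°, λ = -59.66800°
INJ9: φ = +58.30267°, λ = -60.31950°
DART2: φ = +39.77717°, λ = -59.93100°
BH5: φ = +45.41933°, λ = -23.70433°
CS-02: φ = +39.66917°, λ = +3.84833°
GRAV-08→INJ9: c = 0.062098 rad, d = 395.57 km
INJ9→DART2: c = 0.323360 rad, d = 2059.80 km
DART2→BH5: c = 0.471534 rad, d = 3003.67 km
BH5→CS-02: c = 0.366209 rad, d = 2332.75 km
Total = 395.57 + 2059.80 + 3003.67 + 2332.75 = 7791.80 km

7792 km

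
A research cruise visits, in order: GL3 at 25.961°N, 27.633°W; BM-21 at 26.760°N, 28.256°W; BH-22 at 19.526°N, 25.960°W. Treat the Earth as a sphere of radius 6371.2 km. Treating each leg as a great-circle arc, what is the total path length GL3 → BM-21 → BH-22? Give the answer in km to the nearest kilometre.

GL3→BM-21: c = 0.017011 rad, d = 108.38 km
BM-21→BH-22: c = 0.131514 rad, d = 837.90 km
Total = 108.38 + 837.90 = 946.28 km

946 km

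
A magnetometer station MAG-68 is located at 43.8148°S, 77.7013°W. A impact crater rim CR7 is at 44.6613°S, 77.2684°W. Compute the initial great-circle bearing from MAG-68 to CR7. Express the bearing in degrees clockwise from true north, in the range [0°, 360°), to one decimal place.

Δλ = 0.4329°
y = sin Δλ · cos φ₂ = 0.005374
x = cos φ₁ sin φ₂ − sin φ₁ cos φ₂ cos Δλ = -0.014788
θ = atan2(y, x) = 160.0284° → 160.0284° (mod 360°)

160.0°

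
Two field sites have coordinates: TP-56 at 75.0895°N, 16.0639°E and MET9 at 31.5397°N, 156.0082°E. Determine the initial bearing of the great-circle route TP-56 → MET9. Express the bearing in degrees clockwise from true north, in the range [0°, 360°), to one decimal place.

Δλ = 139.9443°
y = sin Δλ · cos φ₂ = 0.548468
x = cos φ₁ sin φ₂ − sin φ₁ cos φ₂ cos Δλ = 0.764981
θ = atan2(y, x) = 35.6394° → 35.6394° (mod 360°)

35.6°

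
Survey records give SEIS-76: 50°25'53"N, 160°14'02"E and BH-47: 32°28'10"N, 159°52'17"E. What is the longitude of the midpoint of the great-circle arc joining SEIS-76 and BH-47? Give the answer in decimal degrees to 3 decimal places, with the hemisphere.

SEIS-76: φ = +50.43139°, λ = +160.23389°
BH-47: φ = +32.46944°, λ = +159.87139°
Bx = cos φ₂ cos Δλ = 0.843661,  By = cos φ₂ sin Δλ = -0.005338
φₘ = atan2(sin φ₁ + sin φ₂, √((cos φ₁ + Bx)² + By²)) = 41.45056°
λₘ = λ₁ + atan2(By, cos φ₁ + Bx) = 160.02734°

160.027°E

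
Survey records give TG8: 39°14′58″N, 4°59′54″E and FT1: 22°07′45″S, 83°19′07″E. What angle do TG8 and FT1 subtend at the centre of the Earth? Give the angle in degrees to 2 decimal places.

95.34°

TG8: φ = +39.24944°, λ = +4.99833°
FT1: φ = -22.12917°, λ = +83.31861°
Δφ = -61.3786°,  Δλ = 78.3203°
a = sin²(Δφ/2) + cos φ₁ cos φ₂ sin²(Δλ/2) = 0.546556
c = 2·arcsin(√a) = 1.664044 rad = 95.3427°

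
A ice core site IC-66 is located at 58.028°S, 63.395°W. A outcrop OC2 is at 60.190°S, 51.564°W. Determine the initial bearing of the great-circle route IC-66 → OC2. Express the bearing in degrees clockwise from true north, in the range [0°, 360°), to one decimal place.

Δλ = 11.8310°
y = sin Δλ · cos φ₂ = 0.101923
x = cos φ₁ sin φ₂ − sin φ₁ cos φ₂ cos Δλ = -0.046684
θ = atan2(y, x) = 114.6091° → 114.6091° (mod 360°)

114.6°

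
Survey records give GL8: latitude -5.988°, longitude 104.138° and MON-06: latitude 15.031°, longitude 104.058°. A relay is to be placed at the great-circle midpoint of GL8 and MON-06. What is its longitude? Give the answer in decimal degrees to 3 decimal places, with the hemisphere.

104.099°E

Bx = cos φ₂ cos Δλ = 0.965785,  By = cos φ₂ sin Δλ = -0.001348
φₘ = atan2(sin φ₁ + sin φ₂, √((cos φ₁ + Bx)² + By²)) = 4.52150°
λₘ = λ₁ + atan2(By, cos φ₁ + Bx) = 104.09859°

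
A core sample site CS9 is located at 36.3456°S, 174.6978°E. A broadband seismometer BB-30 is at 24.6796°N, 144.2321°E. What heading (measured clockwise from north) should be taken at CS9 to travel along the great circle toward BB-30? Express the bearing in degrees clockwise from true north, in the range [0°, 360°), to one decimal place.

330.1°

Δλ = -30.4657°
y = sin Δλ · cos φ₂ = -0.460709
x = cos φ₁ sin φ₂ − sin φ₁ cos φ₂ cos Δλ = 0.800481
θ = atan2(y, x) = -29.9222° → 330.0778° (mod 360°)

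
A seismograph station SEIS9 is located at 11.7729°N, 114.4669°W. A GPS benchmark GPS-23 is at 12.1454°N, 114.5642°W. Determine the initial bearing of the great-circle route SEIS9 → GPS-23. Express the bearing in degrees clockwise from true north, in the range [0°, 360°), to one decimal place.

345.7°

Δλ = -0.0973°
y = sin Δλ · cos φ₂ = -0.001660
x = cos φ₁ sin φ₂ − sin φ₁ cos φ₂ cos Δλ = 0.006502
θ = atan2(y, x) = -14.3245° → 345.6755° (mod 360°)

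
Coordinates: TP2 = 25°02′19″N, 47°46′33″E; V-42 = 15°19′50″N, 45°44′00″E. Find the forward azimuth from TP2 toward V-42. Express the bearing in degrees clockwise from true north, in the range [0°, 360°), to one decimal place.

TP2: φ = +25.03861°, λ = +47.77583°
V-42: φ = +15.33056°, λ = +45.73333°
Δλ = -2.0425°
y = sin Δλ · cos φ₂ = -0.034373
x = cos φ₁ sin φ₂ − sin φ₁ cos φ₂ cos Δλ = -0.168369
θ = atan2(y, x) = -168.4616° → 191.5384° (mod 360°)

191.5°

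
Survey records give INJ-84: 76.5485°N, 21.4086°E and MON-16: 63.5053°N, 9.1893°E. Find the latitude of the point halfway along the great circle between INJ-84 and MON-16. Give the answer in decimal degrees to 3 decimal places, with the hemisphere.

Bx = cos φ₂ cos Δλ = 0.436008,  By = cos φ₂ sin Δλ = -0.094422
φₘ = atan2(sin φ₁ + sin φ₂, √((cos φ₁ + Bx)² + By²)) = 70.12107°
λₘ = λ₁ + atan2(By, cos φ₁ + Bx) = 13.37061°

70.121°N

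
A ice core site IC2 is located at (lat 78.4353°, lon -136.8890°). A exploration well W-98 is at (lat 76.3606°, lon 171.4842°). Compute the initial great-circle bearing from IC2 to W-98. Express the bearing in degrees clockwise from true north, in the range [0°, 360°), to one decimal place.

Δλ = -51.6268°
y = sin Δλ · cos φ₂ = -0.184872
x = cos φ₁ sin φ₂ − sin φ₁ cos φ₂ cos Δλ = 0.051406
θ = atan2(y, x) = -74.4607° → 285.5393° (mod 360°)

285.5°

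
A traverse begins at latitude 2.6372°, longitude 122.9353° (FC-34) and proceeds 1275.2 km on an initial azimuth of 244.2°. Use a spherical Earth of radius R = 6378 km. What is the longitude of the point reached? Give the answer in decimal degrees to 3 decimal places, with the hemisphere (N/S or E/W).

δ = d/R = 1275.2/6378 = 0.199937 rad
φ₂ = arcsin(sin φ₁ cos δ + cos φ₁ sin δ cos θ)
   = arcsin(0.04601·0.98008 + 0.99894·0.19861·-0.43523) = -2.36434°
λ₂ = λ₁ + atan2(sin θ sin δ cos φ₁, cos δ − sin φ₁ sin φ₂) = 112.62595°

112.626°E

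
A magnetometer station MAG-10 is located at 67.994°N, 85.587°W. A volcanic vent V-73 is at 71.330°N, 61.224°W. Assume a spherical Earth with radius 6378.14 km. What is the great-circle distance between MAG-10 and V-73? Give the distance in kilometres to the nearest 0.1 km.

Δφ = 3.3360°,  Δλ = 24.3630°
a = sin²(Δφ/2) + cos φ₁ cos φ₂ sin²(Δλ/2) = 0.006188
c = 2·arcsin(√a) = 0.157490 rad = 9.0235°
d = R·c = 6378.14 × 0.157490 = 1004.5 km

1004.5 km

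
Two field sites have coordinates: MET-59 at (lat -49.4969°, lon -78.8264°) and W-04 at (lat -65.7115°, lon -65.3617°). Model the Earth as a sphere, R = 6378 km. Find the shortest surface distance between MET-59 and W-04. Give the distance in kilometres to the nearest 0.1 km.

Δφ = -16.2146°,  Δλ = 13.4647°
a = sin²(Δφ/2) + cos φ₁ cos φ₂ sin²(Δλ/2) = 0.023560
c = 2·arcsin(√a) = 0.308206 rad = 17.6589°
d = R·c = 6378 × 0.308206 = 1965.7 km

1965.7 km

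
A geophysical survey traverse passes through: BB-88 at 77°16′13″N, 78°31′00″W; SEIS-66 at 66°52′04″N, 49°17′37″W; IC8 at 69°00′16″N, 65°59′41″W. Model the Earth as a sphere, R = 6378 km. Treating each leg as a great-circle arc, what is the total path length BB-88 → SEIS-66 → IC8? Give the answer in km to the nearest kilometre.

2233 km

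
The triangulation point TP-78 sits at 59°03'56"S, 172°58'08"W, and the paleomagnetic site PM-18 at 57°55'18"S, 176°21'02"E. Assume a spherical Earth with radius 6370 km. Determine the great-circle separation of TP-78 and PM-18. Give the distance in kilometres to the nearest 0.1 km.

632.7 km

TP-78: φ = -59.06556°, λ = -172.96889°
PM-18: φ = -57.92167°, λ = +176.35056°
Δφ = 1.1439°,  Δλ = -10.6806°
a = sin²(Δφ/2) + cos φ₁ cos φ₂ sin²(Δλ/2) = 0.002464
c = 2·arcsin(√a) = 0.099327 rad = 5.6910°
d = R·c = 6370 × 0.099327 = 632.7 km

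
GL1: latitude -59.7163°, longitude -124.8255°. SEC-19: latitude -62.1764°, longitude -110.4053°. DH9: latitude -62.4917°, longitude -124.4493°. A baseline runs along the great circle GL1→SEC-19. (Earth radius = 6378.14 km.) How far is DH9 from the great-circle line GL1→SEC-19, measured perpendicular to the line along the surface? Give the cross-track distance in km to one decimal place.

δ₁₃ = central angle GL1→DH9 = 0.048543 rad  (haversine)
θ₁₃ = bearing GL1→DH9 = 176.417°,  θ₁₂ = bearing GL1→SEC-19 = 115.572°
dₓₜ = R·arcsin(sin δ₁₃ · sin(θ₁₃ − θ₁₂)) = 6378.14·arcsin(0.04852·sin(60.845°)) = 270.363 km
|dₓₜ| = 270.363 km

270.4 km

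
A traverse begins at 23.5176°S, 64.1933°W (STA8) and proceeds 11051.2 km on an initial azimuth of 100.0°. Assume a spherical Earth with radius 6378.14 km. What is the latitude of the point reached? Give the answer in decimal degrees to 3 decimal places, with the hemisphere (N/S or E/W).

δ = d/R = 11051.2/6378.14 = 1.732668 rad
φ₂ = arcsin(sin φ₁ cos δ + cos φ₁ sin δ cos θ)
   = arcsin(-0.39903·-0.16117 + 0.91694·0.98693·-0.17365) = -5.32660°
λ₂ = λ₁ + atan2(sin θ sin δ cos φ₁, cos δ − sin φ₁ sin φ₂) = 38.34556°

5.327°S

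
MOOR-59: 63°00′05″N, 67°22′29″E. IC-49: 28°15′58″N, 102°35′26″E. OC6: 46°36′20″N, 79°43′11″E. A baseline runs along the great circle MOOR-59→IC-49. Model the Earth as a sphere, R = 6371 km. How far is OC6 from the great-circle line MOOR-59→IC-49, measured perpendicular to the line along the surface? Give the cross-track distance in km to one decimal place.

708.5 km

MOOR-59: φ = +63.00139°, λ = +67.37472°
IC-49: φ = +28.26611°, λ = +102.59056°
OC6: φ = +46.60556°, λ = +79.71972°
δ₁₃ = central angle MOOR-59→OC6 = 0.310689 rad  (haversine)
θ₁₃ = bearing MOOR-59→OC6 = 151.285°,  θ₁₂ = bearing MOOR-59→IC-49 = 129.999°
dₓₜ = R·arcsin(sin δ₁₃ · sin(θ₁₃ − θ₁₂)) = 6371·arcsin(0.30571·sin(21.286°)) = 708.515 km
|dₓₜ| = 708.515 km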